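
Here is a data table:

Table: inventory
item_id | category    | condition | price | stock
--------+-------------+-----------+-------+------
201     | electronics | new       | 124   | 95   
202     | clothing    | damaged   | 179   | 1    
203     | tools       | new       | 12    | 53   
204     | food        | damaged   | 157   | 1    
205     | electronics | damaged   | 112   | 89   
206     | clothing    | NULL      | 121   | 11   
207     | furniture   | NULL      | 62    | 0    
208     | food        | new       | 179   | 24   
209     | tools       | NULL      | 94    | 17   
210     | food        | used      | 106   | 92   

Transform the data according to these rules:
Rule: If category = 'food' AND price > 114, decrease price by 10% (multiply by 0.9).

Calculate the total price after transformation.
1112.4

Step 1: Find records where category = 'food' AND price > 114
Step 2: 2 records match, summing to 336
Step 3: After multiplier: 336 × 0.9 = 302.4
Step 4: Unaffected records sum: 810
Step 5: Final sum = 302.4 + 810 = 1112.4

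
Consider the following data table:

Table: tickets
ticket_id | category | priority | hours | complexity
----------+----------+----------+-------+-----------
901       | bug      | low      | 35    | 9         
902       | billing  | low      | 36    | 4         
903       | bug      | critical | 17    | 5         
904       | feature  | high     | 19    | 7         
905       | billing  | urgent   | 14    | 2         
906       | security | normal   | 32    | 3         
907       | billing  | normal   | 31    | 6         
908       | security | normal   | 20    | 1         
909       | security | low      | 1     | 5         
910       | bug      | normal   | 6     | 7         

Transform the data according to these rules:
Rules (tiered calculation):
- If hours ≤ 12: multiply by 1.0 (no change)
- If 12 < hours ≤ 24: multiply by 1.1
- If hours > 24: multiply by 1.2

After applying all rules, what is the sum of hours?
244.8

Step 1: Tier 1 (hours ≤ 12): 2 records, sum = 7 × 1.0 = 7.0
Step 2: Tier 2 (12 < hours ≤ 24): 4 records, sum = 70 × 1.1 = 77.0
Step 3: Tier 3 (hours > 24): 4 records, sum = 134 × 1.2 = 160.8
Step 4: Final sum = 7.0 + 77.0 + 160.8 = 244.8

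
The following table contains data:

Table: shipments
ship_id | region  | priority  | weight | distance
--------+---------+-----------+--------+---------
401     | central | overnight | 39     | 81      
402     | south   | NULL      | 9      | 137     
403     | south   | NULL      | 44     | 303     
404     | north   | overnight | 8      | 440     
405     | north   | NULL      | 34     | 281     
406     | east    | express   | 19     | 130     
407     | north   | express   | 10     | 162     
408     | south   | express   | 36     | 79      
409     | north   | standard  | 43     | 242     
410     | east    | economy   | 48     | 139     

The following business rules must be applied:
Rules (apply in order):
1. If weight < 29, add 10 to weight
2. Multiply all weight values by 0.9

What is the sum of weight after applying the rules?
297.0

Step 1: Apply Rule 1 - Add 10 to records with weight < 29
  - 4 records affected: 46 + (4 × 10) = 86
  - Unaffected records: 244
  - Sum after Rule 1: 330
Step 2: Apply Rule 2 - Multiply all by 0.9
  - 330 × 0.9 = 297.0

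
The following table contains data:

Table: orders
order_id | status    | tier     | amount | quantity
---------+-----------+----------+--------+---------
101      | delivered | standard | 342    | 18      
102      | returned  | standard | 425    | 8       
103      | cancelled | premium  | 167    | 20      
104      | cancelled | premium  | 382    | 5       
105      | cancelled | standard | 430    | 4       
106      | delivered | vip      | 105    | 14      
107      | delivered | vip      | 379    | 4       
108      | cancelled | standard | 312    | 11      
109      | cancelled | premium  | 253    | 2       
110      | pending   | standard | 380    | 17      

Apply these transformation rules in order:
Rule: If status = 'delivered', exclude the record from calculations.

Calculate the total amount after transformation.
2349

Step 1: Identify records where status = 'delivered'
Step 2: The excluded records sum to 826
Step 3: Original total amount = 3175
Step 4: Remaining total = 3175 - 826 = 2349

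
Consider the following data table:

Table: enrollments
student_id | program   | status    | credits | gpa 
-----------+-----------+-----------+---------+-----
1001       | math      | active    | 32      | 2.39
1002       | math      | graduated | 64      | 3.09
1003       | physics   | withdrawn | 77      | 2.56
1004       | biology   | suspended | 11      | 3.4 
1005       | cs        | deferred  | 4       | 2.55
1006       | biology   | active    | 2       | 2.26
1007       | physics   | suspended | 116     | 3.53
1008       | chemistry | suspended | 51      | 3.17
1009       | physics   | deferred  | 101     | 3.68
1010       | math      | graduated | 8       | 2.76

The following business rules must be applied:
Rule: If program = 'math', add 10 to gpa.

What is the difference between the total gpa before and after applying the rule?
30.0

Step 1: Original sum of gpa = 29.39
Step 2: 3 records have program = 'math'
Step 3: Each affected record changes by 10
Step 4: Total change = 3 × 10 = 30
Step 5: New sum = 29.39 + 30 = 59.39
Step 6: Difference = |59.39 - 29.39| = 30.0
        (Sum increased by 30.0)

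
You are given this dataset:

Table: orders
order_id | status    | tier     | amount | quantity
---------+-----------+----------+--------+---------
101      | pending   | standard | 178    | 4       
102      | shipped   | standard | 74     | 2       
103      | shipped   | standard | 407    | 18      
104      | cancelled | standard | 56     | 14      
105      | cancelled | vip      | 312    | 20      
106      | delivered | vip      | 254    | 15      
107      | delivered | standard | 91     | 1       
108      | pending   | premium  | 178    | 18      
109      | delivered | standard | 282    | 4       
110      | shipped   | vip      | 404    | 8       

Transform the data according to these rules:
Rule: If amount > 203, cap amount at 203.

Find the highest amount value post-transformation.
203

Step 1: Original maximum amount = 407
Step 2: Apply cap at 203
Step 3: 5 records had amount > 203 and were capped
Step 4: Maximum after transformation = 203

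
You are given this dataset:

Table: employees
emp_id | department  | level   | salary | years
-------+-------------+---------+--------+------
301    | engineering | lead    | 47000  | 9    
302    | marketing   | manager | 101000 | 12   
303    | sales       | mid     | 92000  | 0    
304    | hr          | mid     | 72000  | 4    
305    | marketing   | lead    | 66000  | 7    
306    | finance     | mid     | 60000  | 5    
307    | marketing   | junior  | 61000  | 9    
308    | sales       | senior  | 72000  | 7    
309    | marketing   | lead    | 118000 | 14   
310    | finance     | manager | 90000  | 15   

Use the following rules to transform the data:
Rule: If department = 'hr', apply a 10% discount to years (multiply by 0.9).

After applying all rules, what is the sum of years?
81.6

Step 1: Records with department = 'hr' have total years = 4
Step 2: Apply multiplier: 4 × 0.9 = 3.6
Step 3: Other records total: 78
Step 4: Final sum = 3.6 + 78 = 81.6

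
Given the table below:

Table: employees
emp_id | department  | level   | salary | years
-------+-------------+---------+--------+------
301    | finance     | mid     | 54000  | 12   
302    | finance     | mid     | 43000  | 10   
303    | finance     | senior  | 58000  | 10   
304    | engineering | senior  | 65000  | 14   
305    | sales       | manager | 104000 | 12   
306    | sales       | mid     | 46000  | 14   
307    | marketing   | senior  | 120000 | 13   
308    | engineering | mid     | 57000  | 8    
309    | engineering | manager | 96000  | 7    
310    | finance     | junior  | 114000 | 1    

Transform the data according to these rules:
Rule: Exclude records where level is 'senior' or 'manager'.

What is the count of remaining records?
5

Step 1: Count records to exclude
  - 3 (senior) + 2 (manager) = 5 records
Step 2: Total records: 10
Step 3: Remaining = 10 - 5 = 5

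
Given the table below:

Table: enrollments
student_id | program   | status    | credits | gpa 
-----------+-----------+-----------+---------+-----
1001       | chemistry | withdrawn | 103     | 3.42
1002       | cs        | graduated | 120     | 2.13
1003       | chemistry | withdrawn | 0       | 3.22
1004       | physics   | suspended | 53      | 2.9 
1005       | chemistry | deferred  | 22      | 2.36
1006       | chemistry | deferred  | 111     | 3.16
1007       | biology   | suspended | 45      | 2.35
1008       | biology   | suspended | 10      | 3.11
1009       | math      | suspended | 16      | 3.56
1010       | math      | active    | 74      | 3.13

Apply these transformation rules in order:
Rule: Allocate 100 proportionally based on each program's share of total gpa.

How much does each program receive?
biology: 18.61, chemistry: 41.45, cs: 7.26, math: 22.8, physics: 9.88

Step 1: Calculate total gpa = 29.34
Step 2: Calculate each program's proportion:
  biology: 5.46/29.34 = 18.61% → 18.61
  chemistry: 12.16/29.34 = 41.45% → 41.45
  cs: 2.13/29.34 = 7.26% → 7.26
  math: 6.69/29.34 = 22.80% → 22.8
  physics: 2.9/29.34 = 9.88% → 9.88
Step 3: Verify: sum of allocations ≈ 100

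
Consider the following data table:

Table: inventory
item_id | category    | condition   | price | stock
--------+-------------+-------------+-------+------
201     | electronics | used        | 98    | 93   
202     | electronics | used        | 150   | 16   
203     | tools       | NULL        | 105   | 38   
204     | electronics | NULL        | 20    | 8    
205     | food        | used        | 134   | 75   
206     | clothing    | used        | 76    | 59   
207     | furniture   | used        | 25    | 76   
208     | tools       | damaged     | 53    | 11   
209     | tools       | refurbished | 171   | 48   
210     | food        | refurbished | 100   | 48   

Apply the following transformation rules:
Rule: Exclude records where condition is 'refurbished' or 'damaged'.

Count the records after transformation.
7

Step 1: Count records to exclude
  - 2 (refurbished) + 1 (damaged) = 3 records
Step 2: Total records: 10
Step 3: Remaining = 10 - 3 = 7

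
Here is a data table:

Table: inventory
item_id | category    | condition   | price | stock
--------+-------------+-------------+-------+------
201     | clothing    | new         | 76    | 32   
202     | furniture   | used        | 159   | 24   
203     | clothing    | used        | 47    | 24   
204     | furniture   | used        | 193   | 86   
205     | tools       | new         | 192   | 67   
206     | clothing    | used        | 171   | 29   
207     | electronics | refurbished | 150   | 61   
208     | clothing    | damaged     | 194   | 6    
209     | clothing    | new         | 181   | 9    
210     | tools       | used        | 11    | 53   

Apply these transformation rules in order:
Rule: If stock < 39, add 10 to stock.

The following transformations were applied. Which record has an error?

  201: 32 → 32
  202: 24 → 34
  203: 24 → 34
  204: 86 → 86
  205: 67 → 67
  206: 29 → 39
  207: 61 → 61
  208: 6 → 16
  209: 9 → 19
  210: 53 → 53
Record 201 has an error. The correct transformed value should be 42, not 32.

Step 1: Check each record against the rule
Step 2: Record 201 has stock = 32
Step 3: Since 32 < 39, the bonus should have been applied
Step 4: Correct value = 42, but claimed value = 32
Conclusion: Record 201 has the error.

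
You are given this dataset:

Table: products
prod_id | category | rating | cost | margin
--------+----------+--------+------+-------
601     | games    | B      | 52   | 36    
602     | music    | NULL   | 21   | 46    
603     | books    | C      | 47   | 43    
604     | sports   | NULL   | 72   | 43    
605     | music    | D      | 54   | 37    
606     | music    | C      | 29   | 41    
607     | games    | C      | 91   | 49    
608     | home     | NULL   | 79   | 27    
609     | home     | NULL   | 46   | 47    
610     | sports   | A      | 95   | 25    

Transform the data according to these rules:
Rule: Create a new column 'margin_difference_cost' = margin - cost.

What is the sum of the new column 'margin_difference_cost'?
-192

Step 1: For each record, compute margin - cost
Example calculations:
  36 - 52 = -16
  46 - 21 = 25
  43 - 47 = -4
  ...
Step 2: Sum all derived values
Step 3: Total = -192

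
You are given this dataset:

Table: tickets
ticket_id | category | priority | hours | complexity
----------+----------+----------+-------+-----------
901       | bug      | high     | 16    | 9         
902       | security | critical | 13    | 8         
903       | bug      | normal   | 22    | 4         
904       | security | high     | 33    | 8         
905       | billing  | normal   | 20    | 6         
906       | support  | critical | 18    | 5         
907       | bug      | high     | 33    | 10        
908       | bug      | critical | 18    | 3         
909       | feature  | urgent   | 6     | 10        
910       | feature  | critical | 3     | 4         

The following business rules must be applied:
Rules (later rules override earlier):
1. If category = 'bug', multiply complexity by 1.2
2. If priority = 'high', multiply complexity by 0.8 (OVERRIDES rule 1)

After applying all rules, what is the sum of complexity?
63.0

Step 1: Rule 2 takes priority for records with priority = 'high'
  - 3 records: 27 × 0.8 = 21.6
Step 2: Rule 1 applies to remaining records with category = 'bug'
  - 2 records: 7 × 1.2 = 8.4
Step 3: Other records unchanged: 33
Step 4: Final sum = 21.6 + 8.4 + 33 = 63.0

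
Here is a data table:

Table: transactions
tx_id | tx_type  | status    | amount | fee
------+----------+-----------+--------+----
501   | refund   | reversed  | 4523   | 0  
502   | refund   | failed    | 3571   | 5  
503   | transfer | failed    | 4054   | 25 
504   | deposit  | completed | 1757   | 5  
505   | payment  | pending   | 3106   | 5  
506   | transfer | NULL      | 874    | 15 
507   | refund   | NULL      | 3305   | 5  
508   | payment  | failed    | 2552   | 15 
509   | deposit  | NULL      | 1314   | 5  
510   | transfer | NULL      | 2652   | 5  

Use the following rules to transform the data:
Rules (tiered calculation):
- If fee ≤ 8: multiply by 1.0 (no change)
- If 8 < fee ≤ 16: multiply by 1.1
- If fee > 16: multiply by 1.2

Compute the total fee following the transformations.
93.0

Step 1: Tier 1 (fee ≤ 8): 7 records, sum = 30 × 1.0 = 30.0
Step 2: Tier 2 (8 < fee ≤ 16): 2 records, sum = 30 × 1.1 = 33.0
Step 3: Tier 3 (fee > 16): 1 records, sum = 25 × 1.2 = 30.0
Step 4: Final sum = 30.0 + 33.0 + 30.0 = 93.0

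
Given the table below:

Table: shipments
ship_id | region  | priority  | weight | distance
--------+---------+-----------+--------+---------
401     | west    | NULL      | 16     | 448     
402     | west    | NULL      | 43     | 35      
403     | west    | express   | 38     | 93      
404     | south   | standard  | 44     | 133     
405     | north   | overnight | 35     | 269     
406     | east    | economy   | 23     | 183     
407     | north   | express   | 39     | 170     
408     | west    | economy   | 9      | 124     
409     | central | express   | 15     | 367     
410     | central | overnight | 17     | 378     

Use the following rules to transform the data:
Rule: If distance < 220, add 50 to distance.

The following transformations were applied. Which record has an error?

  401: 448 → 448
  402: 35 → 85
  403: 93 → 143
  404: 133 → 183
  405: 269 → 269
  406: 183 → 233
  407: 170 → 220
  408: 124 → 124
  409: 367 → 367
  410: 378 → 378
Record 408 has an error. The correct transformed value should be 174, not 124.

Step 1: Check each record against the rule
Step 2: Record 408 has distance = 124
Step 3: Since 124 < 220, the bonus should have been applied
Step 4: Correct value = 174, but claimed value = 124
Conclusion: Record 408 has the error.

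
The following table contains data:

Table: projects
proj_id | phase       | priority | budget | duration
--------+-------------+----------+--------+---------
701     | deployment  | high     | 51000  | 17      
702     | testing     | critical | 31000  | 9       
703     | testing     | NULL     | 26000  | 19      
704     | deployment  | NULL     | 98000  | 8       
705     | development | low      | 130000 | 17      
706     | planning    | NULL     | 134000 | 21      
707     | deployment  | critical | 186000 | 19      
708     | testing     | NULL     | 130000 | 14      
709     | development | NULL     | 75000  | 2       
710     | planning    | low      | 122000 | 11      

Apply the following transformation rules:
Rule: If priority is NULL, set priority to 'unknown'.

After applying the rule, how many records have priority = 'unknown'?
5

Step 1: Count records where priority IS NULL
Step 2: Found 5 records with NULL priority
Step 3: These records will have priority set to 'unknown'
Step 4: Records already having priority = 'unknown': 0
Step 5: Answer: 5 + 0 = 5 records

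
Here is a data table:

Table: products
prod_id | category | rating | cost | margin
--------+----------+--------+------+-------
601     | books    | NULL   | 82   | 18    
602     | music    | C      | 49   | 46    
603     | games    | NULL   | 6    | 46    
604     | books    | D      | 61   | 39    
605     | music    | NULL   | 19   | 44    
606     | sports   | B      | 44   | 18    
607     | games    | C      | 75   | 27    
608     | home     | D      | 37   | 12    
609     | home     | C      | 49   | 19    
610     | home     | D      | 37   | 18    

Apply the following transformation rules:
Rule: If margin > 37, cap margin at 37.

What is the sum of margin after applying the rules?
260

Step 1: 4 records have margin > 37
Step 2: These records originally summed to 175
Step 3: After capping: 4 × 37 = 148
Step 4: Unaffected records sum: 112
Step 5: Final sum = 148 + 112 = 260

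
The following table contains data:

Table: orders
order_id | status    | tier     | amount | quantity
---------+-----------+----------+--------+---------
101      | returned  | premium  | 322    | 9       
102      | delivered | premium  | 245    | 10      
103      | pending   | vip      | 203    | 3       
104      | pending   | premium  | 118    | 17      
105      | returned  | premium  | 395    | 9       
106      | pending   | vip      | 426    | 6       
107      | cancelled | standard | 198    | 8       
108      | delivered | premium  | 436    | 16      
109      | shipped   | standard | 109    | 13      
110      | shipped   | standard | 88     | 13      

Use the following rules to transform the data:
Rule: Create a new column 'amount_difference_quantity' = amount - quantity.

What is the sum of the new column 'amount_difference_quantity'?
2436

Step 1: For each record, compute amount - quantity
Example calculations:
  322 - 9 = 313
  245 - 10 = 235
  203 - 3 = 200
  ...
Step 2: Sum all derived values
Step 3: Total = 2436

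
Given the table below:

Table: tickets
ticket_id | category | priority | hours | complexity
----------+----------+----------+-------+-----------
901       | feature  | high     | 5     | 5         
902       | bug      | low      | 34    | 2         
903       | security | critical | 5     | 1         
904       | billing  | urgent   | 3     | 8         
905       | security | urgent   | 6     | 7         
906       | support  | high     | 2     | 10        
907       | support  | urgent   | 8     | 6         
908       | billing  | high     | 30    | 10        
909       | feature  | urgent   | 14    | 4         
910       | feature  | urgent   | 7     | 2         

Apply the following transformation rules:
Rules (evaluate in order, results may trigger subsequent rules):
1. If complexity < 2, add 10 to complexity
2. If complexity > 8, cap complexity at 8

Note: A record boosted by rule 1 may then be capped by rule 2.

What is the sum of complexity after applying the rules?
58

Step 1: Apply rule 1 to records with complexity < 2
  - 1 records get bonus of 10
  - Of these, 1 records then exceed 8 and get capped
Step 2: Apply rule 2 to records with complexity > 8
  - 2 records (original) are capped
Step 3: Calculate final sum = 58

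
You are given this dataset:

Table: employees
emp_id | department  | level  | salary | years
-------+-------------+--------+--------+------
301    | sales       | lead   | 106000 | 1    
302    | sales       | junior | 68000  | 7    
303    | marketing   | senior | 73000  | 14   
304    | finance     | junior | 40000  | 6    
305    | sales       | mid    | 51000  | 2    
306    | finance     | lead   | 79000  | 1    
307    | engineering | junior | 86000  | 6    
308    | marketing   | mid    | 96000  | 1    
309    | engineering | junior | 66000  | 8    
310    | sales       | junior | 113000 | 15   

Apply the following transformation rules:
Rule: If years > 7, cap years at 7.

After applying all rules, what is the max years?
7

Step 1: Original maximum years = 15
Step 2: Apply cap at 7
Step 3: 3 records had years > 7 and were capped
Step 4: Maximum after transformation = 7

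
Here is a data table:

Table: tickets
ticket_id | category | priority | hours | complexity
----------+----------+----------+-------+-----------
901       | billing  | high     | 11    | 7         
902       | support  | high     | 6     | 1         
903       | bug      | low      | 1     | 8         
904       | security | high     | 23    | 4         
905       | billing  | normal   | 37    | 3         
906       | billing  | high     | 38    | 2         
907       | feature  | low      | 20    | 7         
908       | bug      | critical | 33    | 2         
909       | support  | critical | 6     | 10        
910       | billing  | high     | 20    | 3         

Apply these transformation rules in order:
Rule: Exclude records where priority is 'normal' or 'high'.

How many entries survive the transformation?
4

Step 1: Count records to exclude
  - 1 (normal) + 5 (high) = 6 records
Step 2: Total records: 10
Step 3: Remaining = 10 - 6 = 4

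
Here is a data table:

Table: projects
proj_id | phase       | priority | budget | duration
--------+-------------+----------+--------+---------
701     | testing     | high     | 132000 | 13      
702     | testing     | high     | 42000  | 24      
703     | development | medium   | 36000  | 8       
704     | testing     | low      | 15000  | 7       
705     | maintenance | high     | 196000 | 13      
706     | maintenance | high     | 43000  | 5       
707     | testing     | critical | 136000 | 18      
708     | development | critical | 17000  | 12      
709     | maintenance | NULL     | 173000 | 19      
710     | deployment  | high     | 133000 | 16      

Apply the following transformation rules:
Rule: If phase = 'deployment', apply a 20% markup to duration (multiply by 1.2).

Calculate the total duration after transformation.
138.2

Step 1: Records with phase = 'deployment' have total duration = 16
Step 2: Apply multiplier: 16 × 1.2 = 19.2
Step 3: Other records total: 119
Step 4: Final sum = 19.2 + 119 = 138.2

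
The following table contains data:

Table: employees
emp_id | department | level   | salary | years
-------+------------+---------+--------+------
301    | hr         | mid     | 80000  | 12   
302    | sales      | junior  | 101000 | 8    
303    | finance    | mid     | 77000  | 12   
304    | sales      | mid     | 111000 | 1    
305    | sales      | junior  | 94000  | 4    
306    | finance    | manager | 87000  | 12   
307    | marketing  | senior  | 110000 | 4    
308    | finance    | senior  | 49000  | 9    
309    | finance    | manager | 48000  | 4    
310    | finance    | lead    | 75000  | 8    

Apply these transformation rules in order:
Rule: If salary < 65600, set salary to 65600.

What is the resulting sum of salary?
866200

Step 1: 2 records have salary < 65600
Step 2: These records originally summed to 97000
Step 3: After setting to minimum: 2 × 65600 = 131200
Step 4: Unaffected records sum: 735000
Step 5: Final sum = 131200 + 735000 = 866200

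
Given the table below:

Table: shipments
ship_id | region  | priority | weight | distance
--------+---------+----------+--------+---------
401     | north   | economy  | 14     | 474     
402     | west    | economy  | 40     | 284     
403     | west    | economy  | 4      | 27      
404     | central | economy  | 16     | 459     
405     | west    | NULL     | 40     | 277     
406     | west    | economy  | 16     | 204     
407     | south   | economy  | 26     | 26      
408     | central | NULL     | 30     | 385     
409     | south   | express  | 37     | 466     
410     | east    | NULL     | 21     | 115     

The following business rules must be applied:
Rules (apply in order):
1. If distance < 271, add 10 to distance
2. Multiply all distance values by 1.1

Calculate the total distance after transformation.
3032.7

Step 1: Apply Rule 1 - Add 10 to records with distance < 271
  - 4 records affected: 372 + (4 × 10) = 412
  - Unaffected records: 2345
  - Sum after Rule 1: 2757
Step 2: Apply Rule 2 - Multiply all by 1.1
  - 2757 × 1.1 = 3032.7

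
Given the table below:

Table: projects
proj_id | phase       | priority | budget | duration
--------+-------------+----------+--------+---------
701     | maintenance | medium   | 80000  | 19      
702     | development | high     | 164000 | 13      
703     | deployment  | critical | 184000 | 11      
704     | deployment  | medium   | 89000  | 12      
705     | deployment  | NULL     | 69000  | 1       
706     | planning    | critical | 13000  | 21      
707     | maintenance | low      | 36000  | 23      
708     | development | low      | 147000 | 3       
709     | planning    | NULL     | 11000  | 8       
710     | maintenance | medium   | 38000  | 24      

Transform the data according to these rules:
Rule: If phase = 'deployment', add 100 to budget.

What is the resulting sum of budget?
831300

Step 1: Count records where phase = 'deployment': 3
Step 2: Total bonus added: 3 × 100 = 300
Step 3: Original sum of budget: 831000
Step 4: Final sum = 831000 + 300 = 831300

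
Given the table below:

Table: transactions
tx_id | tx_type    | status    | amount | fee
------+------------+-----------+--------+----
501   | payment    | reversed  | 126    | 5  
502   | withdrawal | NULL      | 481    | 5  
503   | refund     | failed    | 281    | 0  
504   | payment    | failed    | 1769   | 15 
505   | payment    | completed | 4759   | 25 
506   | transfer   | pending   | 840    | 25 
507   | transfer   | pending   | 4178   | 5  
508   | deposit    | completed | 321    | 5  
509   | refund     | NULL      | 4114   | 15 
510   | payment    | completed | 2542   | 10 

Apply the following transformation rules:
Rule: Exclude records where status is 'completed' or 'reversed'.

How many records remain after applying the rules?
6

Step 1: Count records to exclude
  - 3 (completed) + 1 (reversed) = 4 records
Step 2: Total records: 10
Step 3: Remaining = 10 - 4 = 6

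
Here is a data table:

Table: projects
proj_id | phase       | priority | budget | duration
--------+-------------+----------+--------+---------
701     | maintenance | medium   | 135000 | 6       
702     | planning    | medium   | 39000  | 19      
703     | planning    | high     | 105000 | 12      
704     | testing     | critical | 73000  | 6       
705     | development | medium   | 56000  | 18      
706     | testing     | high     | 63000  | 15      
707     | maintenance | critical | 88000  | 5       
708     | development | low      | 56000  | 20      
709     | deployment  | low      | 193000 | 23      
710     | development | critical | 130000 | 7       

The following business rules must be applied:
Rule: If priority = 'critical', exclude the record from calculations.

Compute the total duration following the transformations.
113

Step 1: Identify records where priority = 'critical'
Step 2: The excluded records sum to 18
Step 3: Original total duration = 131
Step 4: Remaining total = 131 - 18 = 113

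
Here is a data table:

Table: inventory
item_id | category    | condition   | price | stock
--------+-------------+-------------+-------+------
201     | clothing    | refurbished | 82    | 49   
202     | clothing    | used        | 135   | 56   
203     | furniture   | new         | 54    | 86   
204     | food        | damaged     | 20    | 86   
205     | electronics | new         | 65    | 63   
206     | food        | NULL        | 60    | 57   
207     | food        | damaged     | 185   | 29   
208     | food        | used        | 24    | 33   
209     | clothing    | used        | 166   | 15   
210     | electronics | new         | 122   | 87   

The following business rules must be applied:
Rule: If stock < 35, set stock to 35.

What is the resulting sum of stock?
589

Step 1: 3 records have stock < 35
Step 2: These records originally summed to 77
Step 3: After setting to minimum: 3 × 35 = 105
Step 4: Unaffected records sum: 484
Step 5: Final sum = 105 + 484 = 589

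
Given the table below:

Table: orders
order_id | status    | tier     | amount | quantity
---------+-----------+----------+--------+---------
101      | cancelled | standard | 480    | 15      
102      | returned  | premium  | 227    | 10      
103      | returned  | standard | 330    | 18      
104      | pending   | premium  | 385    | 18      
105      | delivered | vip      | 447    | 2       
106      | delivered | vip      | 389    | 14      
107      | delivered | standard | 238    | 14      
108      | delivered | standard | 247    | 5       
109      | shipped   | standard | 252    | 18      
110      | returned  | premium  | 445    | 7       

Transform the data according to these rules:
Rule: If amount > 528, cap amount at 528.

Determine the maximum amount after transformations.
480

Step 1: Original maximum amount = 480
Step 2: Check cap of 528 against maximum
Step 3: No records exceed the cap (max 480 <= cap 528), so no capping applies
Step 4: Maximum after transformation = 480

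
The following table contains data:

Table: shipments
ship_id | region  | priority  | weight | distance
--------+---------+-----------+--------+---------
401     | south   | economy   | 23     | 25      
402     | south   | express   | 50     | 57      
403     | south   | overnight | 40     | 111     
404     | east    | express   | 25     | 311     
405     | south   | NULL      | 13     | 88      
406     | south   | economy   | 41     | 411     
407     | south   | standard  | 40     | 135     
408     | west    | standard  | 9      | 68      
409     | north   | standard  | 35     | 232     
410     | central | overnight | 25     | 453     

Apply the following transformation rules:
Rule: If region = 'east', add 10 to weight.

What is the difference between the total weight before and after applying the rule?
10

Step 1: Original sum of weight = 301
Step 2: 1 records have region = 'east'
Step 3: Each affected record changes by 10
Step 4: Total change = 1 × 10 = 10
Step 5: New sum = 301 + 10 = 311
Step 6: Difference = |311 - 301| = 10
        (Sum increased by 10)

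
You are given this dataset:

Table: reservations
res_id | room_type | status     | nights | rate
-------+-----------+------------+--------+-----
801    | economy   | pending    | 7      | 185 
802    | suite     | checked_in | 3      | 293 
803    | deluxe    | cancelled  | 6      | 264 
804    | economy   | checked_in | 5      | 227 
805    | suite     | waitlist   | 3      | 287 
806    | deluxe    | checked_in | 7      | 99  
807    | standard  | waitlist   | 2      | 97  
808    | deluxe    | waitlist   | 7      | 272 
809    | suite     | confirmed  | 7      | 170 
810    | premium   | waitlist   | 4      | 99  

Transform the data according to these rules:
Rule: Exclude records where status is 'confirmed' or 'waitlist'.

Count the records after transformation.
5

Step 1: Count records to exclude
  - 1 (confirmed) + 4 (waitlist) = 5 records
Step 2: Total records: 10
Step 3: Remaining = 10 - 5 = 5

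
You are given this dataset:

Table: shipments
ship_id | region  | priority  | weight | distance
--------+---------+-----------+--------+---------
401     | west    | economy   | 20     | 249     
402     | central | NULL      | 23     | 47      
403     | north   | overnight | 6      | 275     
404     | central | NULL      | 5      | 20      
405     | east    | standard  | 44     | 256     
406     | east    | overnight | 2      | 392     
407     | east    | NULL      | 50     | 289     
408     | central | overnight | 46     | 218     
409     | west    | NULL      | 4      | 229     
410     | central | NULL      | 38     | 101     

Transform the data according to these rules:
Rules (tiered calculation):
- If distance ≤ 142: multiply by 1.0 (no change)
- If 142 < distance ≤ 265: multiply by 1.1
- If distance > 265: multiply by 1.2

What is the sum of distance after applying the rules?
2362.4

Step 1: Tier 1 (distance ≤ 142): 3 records, sum = 168 × 1.0 = 168.0
Step 2: Tier 2 (142 < distance ≤ 265): 4 records, sum = 952 × 1.1 = 1047.2
Step 3: Tier 3 (distance > 265): 3 records, sum = 956 × 1.2 = 1147.2
Step 4: Final sum = 168.0 + 1047.2 + 1147.2 = 2362.4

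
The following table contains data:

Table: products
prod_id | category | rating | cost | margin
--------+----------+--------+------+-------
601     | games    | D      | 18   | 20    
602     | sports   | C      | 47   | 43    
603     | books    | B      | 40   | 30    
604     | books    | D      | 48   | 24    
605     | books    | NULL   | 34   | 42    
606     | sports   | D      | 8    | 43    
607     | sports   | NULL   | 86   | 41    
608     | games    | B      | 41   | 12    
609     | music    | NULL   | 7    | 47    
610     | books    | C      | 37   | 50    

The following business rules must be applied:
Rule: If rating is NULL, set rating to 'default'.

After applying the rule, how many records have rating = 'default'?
3

Step 1: Count records where rating IS NULL
Step 2: Found 3 records with NULL rating
Step 3: These records will have rating set to 'default'
Step 4: Records already having rating = 'default': 0
Step 5: Answer: 3 + 0 = 3 records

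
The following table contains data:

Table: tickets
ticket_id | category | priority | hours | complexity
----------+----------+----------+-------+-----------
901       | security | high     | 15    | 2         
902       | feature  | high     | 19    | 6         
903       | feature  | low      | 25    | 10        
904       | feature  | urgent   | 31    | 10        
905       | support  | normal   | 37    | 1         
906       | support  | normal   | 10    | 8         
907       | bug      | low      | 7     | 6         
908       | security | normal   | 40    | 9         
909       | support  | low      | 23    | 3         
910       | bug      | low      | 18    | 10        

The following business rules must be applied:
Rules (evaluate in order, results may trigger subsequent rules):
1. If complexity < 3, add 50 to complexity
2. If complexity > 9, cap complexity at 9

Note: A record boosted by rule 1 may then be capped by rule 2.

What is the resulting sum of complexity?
77

Step 1: Apply rule 1 to records with complexity < 3
  - 2 records get bonus of 50
  - Of these, 2 records then exceed 9 and get capped
Step 2: Apply rule 2 to records with complexity > 9
  - 3 records (original) are capped
Step 3: Calculate final sum = 77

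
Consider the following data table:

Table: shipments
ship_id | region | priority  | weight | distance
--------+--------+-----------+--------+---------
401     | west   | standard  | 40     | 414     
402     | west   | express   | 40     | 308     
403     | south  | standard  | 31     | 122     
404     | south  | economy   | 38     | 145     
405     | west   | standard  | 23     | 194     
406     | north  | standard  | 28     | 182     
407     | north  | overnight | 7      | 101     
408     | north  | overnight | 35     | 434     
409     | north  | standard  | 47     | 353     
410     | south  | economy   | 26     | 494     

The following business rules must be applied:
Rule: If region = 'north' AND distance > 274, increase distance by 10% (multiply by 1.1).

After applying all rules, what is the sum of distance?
2825.7

Step 1: Find records where region = 'north' AND distance > 274
Step 2: 2 records match, summing to 787
Step 3: After multiplier: 787 × 1.1 = 865.7
Step 4: Unaffected records sum: 1960
Step 5: Final sum = 865.7 + 1960 = 2825.7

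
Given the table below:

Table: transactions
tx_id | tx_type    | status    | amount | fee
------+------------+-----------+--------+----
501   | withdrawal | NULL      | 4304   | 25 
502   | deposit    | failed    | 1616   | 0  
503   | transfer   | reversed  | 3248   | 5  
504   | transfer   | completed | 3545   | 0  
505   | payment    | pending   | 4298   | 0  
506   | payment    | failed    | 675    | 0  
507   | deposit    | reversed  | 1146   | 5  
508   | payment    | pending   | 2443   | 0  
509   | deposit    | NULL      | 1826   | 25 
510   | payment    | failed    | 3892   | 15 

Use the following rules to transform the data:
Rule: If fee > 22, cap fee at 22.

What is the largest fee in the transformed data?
22

Step 1: Original maximum fee = 25
Step 2: Apply cap at 22
Step 3: 2 records had fee > 22 and were capped
Step 4: Maximum after transformation = 22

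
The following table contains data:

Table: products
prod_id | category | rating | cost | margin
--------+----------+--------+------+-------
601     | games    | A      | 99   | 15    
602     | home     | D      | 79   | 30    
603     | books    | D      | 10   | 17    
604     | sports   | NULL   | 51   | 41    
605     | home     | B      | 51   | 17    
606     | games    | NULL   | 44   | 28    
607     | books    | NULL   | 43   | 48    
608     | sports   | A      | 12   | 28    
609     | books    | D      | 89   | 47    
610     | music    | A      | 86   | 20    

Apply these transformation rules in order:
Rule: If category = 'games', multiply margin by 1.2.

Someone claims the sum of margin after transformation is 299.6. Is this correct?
Yes, the result is correct.

Step 1: Calculate the correct sum after transformation
Step 2: Apply multiplier 1.2 to records where category = 'games'
Step 3: Correct result = 299.6
Step 4: Claimed result = 299.6
Step 5: 299.6 = 299.6 ✓
Conclusion: The claimed result is correct.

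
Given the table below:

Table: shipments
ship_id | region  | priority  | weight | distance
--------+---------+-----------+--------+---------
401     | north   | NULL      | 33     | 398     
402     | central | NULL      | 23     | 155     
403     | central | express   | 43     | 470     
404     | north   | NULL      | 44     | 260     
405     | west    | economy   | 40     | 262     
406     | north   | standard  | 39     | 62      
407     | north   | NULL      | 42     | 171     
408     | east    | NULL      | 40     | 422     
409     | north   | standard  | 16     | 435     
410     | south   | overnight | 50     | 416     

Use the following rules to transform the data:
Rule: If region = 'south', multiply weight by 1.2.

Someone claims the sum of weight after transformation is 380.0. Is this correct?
Yes, the result is correct.

Step 1: Calculate the correct sum after transformation
Step 2: Apply multiplier 1.2 to records where region = 'south'
Step 3: Correct result = 380.0
Step 4: Claimed result = 380.0
Step 5: 380.0 = 380.0 ✓
Conclusion: The claimed result is correct.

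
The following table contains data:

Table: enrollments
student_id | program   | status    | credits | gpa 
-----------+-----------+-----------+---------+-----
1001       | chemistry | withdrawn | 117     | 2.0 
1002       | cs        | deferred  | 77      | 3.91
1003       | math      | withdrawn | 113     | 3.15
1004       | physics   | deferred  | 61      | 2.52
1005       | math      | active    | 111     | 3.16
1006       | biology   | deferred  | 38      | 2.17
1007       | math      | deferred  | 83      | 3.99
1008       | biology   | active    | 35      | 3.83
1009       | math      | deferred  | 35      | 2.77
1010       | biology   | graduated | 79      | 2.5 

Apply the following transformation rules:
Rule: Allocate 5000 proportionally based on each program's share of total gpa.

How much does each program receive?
biology: 1416.67, chemistry: 333.33, cs: 651.67, math: 2178.33, physics: 420.0

Step 1: Calculate total gpa = 30.0
Step 2: Calculate each program's proportion:
  biology: 8.5/30.0 = 28.33% → 1416.67
  chemistry: 2.0/30.0 = 6.67% → 333.33
  cs: 3.91/30.0 = 13.03% → 651.67
  math: 13.07/30.0 = 43.57% → 2178.33
  physics: 2.52/30.0 = 8.40% → 420.0
Step 3: Verify: sum of allocations ≈ 5000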